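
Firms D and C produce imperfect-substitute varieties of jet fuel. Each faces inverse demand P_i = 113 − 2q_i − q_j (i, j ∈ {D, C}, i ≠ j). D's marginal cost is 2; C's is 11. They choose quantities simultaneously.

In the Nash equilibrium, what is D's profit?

Firm D's profit: π = q_D(113 − 2q_D − q_C) − 2q_D.
∂π/∂q_D = 111 − 4q_D − q_C = 0 ⇒ q_D = 27.75 − 0.25q_C.
Similarly q_C = 25.5 − 0.25q_D.
Plugging q_C into D's best response: q_D = 27.75 − 0.25(25.5 − 0.25q_D) ⇒ 0.9375q_D = 21.375, so q_D = 22.8.
Then q_C = 25.5 − 0.25·22.8 = 19.8.
P_D = 113 − 2·22.8 − 19.8 = 47.6.
Profit = (47.6 − 2)·22.8 = 1039.68.

1039.68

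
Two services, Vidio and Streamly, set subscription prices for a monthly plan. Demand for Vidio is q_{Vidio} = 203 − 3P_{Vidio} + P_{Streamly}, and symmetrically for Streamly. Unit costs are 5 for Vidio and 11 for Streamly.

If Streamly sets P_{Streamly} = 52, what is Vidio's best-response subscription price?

45

Vidio's profit: π = (P_{Vidio} − 5)(203 − 3P_{Vidio} + P_{Streamly}).
∂π/∂P_{Vidio} = 218 − 6P_{Vidio} + P_{Streamly} = 0 ⇒ P_{Vidio} = 109/3 + (1/6)P_{Streamly}.
At P_{Streamly} = 52: P_{Vidio} = 109/3 + (1/6)·52 = 45.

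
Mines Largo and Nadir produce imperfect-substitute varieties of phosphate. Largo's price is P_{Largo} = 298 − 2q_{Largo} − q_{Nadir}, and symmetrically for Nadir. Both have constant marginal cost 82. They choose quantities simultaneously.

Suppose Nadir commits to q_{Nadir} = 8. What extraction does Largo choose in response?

Mine Largo's profit: π = q_{Largo}(298 − 2q_{Largo} − q_{Nadir}) − 82q_{Largo}.
∂π/∂q_{Largo} = 216 − 4q_{Largo} − q_{Nadir} = 0 ⇒ q_{Largo} = 54 − 0.25q_{Nadir}.
At q_{Nadir} = 8: q_{Largo} = 54 − 0.25·8 = 52.

52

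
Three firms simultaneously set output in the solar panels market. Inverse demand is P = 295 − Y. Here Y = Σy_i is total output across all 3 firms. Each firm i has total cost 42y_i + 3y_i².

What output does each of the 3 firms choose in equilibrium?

A representative firm's profit is π_i = y_i(295 − Y) − 42y_i − 3y_i², with Y = y_i + Σ_{j≠i} y_j.
First-order condition: 253 − 8y_i − Σ_{j≠i} y_j = 0.
In a symmetric equilibrium every firm chooses the same y, so Σ_{j≠i} y_j = 2y. The condition becomes 253 − 10y = 0, giving y = 253/10 = 25.3.

25.3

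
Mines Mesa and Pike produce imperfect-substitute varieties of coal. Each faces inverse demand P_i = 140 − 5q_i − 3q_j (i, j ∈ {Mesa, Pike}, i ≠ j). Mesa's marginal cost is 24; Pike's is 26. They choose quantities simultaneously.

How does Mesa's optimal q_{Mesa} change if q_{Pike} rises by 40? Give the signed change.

-12

Mine Mesa's profit: π = q_{Mesa}(140 − 5q_{Mesa} − 3q_{Pike}) − 24q_{Mesa}.
∂π/∂q_{Mesa} = 116 − 10q_{Mesa} − 3q_{Pike} = 0 ⇒ q_{Mesa} = 11.6 − 0.3q_{Pike}.
The reaction-function slope is −0.3, so a 40-unit rise in q_{Pike} moves q_{Mesa} by −0.3 × 40 = −12. Mesa's best response falls — the actions are strategic substitutes.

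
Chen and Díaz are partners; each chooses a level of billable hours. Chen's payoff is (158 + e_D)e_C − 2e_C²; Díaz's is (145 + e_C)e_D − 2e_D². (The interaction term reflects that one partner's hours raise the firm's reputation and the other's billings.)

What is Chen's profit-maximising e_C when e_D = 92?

62.5

Expanding Chen's payoff: 158e_C + e_De_C − 2e_C².
∂π/∂e_C = 158 + e_D − 4e_C = 0, so e_C = 39.5 + 0.25e_D.
At e_D = 92: e_C = 39.5 + 0.25·92 = 62.5.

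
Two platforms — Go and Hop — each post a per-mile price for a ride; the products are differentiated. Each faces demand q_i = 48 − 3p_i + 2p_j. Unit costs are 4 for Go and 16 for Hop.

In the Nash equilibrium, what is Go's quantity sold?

Go's profit: π = (p_{Go} − 4)(48 − 3p_{Go} + 2p_{Hop}).
∂π/∂p_{Go} = 60 − 6p_{Go} + 2p_{Hop} = 0 ⇒ p_{Go} = 10 + (1/3)p_{Hop}.
Similarly p_{Hop} = 16 + (1/3)p_{Go}.
Solving the two reaction functions simultaneously: (1 − (1/3)(1/3))p_{Go} = 10 + (1/3)·16, so (8/9)p_{Go} = 46/3 and p_{Go} = 17.25.
Then p_{Hop} = 16 + (1/3)·17.25 = 21.75.
q_{Go} = 48 − 3·17.25 + 2·21.75 = 39.75.

39.75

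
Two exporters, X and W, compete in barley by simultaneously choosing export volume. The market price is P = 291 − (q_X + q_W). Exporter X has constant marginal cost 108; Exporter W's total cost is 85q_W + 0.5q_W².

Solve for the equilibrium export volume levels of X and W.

Exporter X's profit: π = q_X(291 − (q_X + q_W)) − 108q_X.
∂π/∂q_X = 183 − 2q_X − q_W = 0, so q_X = 91.5 − 0.5q_W.
For W: ∂π/∂q_W = 206 − 3q_W − q_X = 0 ⇒ q_W = 206/3 − (1/3)q_X.
Plugging q_W into X's best response: q_X = 91.5 − 0.5(206/3 − (1/3)q_X) ⇒ (5/6)q_X = 343/6, so q_X = 68.6.
Then q_W = 206/3 − (1/3)·68.6 = 45.8.

68.6, 45.8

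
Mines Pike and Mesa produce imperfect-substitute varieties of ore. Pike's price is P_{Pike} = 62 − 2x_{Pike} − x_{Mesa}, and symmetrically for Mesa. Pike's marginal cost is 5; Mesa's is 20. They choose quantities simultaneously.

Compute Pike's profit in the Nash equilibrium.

Mine Pike's profit: π = x_{Pike}(62 − 2x_{Pike} − x_{Mesa}) − 5x_{Pike}.
∂π/∂x_{Pike} = 57 − 4x_{Pike} − x_{Mesa} = 0 ⇒ x_{Pike} = 14.25 − 0.25x_{Mesa}.
Similarly x_{Mesa} = 10.5 − 0.25x_{Pike}.
Substituting the second reaction function into the first: x_{Pike} = 14.25 − 0.25(10.5 − 0.25x_{Pike}), which gives 0.9375x_{Pike} = 11.625 ⇒ x_{Pike} = 12.4.
Then x_{Mesa} = 10.5 − 0.25·12.4 = 7.4.
P_{Pike} = 62 − 2·12.4 − 7.4 = 29.8.
Profit = (29.8 − 5)·12.4 = 307.52.

307.52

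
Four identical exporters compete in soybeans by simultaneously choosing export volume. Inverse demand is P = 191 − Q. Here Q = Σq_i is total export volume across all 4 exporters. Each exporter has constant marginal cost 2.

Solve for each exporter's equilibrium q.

37.8

A representative exporter's profit is π_i = q_i(191 − Q) − 2q_i, with Q = q_i + Σ_{j≠i} q_j.
First-order condition: 189 − 2q_i − Σ_{j≠i} q_j = 0.
With identical exporters, set every q_j = q: then 189 − 2q − 3q = 0, i.e. q = 189/5 = 37.8.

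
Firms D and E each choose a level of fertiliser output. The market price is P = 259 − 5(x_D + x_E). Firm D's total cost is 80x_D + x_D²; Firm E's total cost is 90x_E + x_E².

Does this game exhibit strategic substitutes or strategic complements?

strategic substitutes

Firm D's profit: π = x_D(259 − 5(x_D + x_E)) − 80x_D − x_D².
∂π/∂x_D = 179 − 12x_D − 5x_E = 0, so x_D = 179/12 − (5/12)x_E.
The best-response slope dx_D/dx_E = −5/12 < 0: the reaction function is downward-sloping, so the choices are strategic substitutes.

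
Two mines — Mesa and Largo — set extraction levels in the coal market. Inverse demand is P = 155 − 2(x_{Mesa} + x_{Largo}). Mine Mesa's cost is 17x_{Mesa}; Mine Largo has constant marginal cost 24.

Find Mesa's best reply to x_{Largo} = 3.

Mine Mesa's profit: π = x_{Mesa}(155 − 2(x_{Mesa} + x_{Largo})) − 17x_{Mesa}.
∂π/∂x_{Mesa} = 138 − 4x_{Mesa} − 2x_{Largo} = 0, so x_{Mesa} = 34.5 − 0.5x_{Largo}.
At x_{Largo} = 3: x_{Mesa} = 34.5 − 0.5·3 = 33.

33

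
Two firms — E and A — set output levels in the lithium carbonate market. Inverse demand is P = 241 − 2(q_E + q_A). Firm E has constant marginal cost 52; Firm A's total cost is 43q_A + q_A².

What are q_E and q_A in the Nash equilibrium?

Firm E's profit: π = q_E(241 − 2(q_E + q_A)) − 52q_E.
∂π/∂q_E = 189 − 4q_E − 2q_A = 0, so q_E = 47.25 − 0.5q_A.
For A: ∂π/∂q_A = 198 − 6q_A − 2q_E = 0 ⇒ q_A = 33 − (1/3)q_E.
Solving the two reaction functions simultaneously: (1 − (−0.5)(−1/3))q_E = 47.25 − 0.5·33, so (5/6)q_E = 30.75 and q_E = 36.9.
Then q_A = 33 − (1/3)·36.9 = 20.7.

36.9, 20.7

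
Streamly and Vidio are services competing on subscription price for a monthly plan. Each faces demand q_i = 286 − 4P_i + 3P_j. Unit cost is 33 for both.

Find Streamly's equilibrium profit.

Streamly's profit: π = (P_{Streamly} − 33)(286 − 4P_{Streamly} + 3P_{Vidio}).
∂π/∂P_{Streamly} = 418 − 8P_{Streamly} + 3P_{Vidio} = 0 ⇒ P_{Streamly} = 52.25 + 0.375P_{Vidio}.
By symmetry P_{Vidio} = P_{Streamly}; substituting into the reaction function, 0.625P_{Streamly} = 52.25 and P_{Streamly} = 83.6.
q_{Streamly} = 286 − 4·83.6 + 3·83.6 = 202.4.
Profit = (83.6 − 33)·202.4 = 10241.44.

10241.44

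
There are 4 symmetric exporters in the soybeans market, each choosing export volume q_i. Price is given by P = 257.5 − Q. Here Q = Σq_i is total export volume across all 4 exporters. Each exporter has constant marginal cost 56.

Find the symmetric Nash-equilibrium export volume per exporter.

A representative exporter's profit is π_i = q_i(257.5 − Q) − 56q_i, with Q = q_i + Σ_{j≠i} q_j.
First-order condition: 201.5 − 2q_i − Σ_{j≠i} q_j = 0.
In a symmetric equilibrium every exporter chooses the same q, so Σ_{j≠i} q_j = 3q. The condition becomes 201.5 − 5q = 0, giving q = 201.5/5 = 40.3.

40.3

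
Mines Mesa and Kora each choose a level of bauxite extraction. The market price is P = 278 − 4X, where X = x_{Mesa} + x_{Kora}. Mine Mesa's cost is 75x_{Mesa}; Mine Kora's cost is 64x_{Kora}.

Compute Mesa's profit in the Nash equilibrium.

1024

Mine Mesa's profit: π = x_{Mesa}(278 − 4(x_{Mesa} + x_{Kora})) − 75x_{Mesa}.
∂π/∂x_{Mesa} = 203 − 8x_{Mesa} − 4x_{Kora} = 0, so x_{Mesa} = 25.375 − 0.5x_{Kora}.
By the same steps for Kora: x_{Kora} = 26.75 − 0.5x_{Mesa}.
Plugging x_{Kora} into Mesa's best response: x_{Mesa} = 25.375 − 0.5(26.75 − 0.5x_{Mesa}) ⇒ 0.75x_{Mesa} = 12, so x_{Mesa} = 16.
Then x_{Kora} = 26.75 − 0.5·16 = 18.75.
Price P = 278 − 4·34.75 = 139.
Mesa's profit: (139 − 75)·16 = 1024.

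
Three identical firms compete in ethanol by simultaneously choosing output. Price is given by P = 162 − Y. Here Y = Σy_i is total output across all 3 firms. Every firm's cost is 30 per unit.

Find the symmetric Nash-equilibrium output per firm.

33

A representative firm's profit is π_i = y_i(162 − Y) − 30y_i, with Y = y_i + Σ_{j≠i} y_j.
First-order condition: 132 − 2y_i − Σ_{j≠i} y_j = 0.
Imposing symmetry (y_j = y for all j) turns Σ_{j≠i} y_j into 2y, so 132 = 4y and y = 33.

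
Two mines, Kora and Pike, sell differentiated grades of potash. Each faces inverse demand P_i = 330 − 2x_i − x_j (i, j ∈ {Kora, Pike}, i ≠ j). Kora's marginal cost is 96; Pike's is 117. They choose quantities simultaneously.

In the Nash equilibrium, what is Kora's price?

192.4

Mine Kora's profit: π = x_{Kora}(330 − 2x_{Kora} − x_{Pike}) − 96x_{Kora}.
∂π/∂x_{Kora} = 234 − 4x_{Kora} − x_{Pike} = 0 ⇒ x_{Kora} = 58.5 − 0.25x_{Pike}.
Similarly x_{Pike} = 53.25 − 0.25x_{Kora}.
Substituting the second reaction function into the first: x_{Kora} = 58.5 − 0.25(53.25 − 0.25x_{Kora}), which gives 0.9375x_{Kora} = 45.1875 ⇒ x_{Kora} = 48.2.
Then x_{Pike} = 53.25 − 0.25·48.2 = 41.2.
P_{Kora} = 330 − 2·48.2 − 41.2 = 192.4.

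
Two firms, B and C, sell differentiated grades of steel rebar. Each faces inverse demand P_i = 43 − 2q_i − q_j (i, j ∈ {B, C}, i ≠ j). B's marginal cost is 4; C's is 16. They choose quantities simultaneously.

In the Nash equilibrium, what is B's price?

21.2

Firm B's profit: π = q_B(43 − 2q_B − q_C) − 4q_B.
∂π/∂q_B = 39 − 4q_B − q_C = 0 ⇒ q_B = 9.75 − 0.25q_C.
Similarly q_C = 6.75 − 0.25q_B.
Solving the two reaction functions simultaneously: (1 − (−0.25)(−0.25))q_B = 9.75 − 0.25·6.75, so 0.9375q_B = 8.0625 and q_B = 8.6.
Then q_C = 6.75 − 0.25·8.6 = 4.6.
P_B = 43 − 2·8.6 − 4.6 = 21.2.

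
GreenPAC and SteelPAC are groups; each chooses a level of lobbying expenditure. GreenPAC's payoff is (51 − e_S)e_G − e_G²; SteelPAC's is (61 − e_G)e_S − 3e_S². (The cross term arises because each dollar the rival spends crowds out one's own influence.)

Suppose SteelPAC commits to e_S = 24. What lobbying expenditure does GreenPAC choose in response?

Expanding GreenPAC's payoff: 51e_G − e_Se_G − e_G².
∂π/∂e_G = 51 − e_S − 2e_G = 0, so e_G = 25.5 − 0.5e_S.
At e_S = 24: e_G = 25.5 − 0.5·24 = 13.5.

13.5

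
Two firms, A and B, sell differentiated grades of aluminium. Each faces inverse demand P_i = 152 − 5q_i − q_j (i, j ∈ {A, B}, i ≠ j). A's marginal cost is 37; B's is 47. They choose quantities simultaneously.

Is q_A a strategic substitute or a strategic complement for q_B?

Firm A's profit: π = q_A(152 − 5q_A − q_B) − 37q_A.
∂π/∂q_A = 115 − 10q_A − q_B = 0 ⇒ q_A = 11.5 − 0.1q_B.
The best-response slope dq_A/dq_B = −0.1 < 0: the reaction function is downward-sloping, so the choices are strategic substitutes.

strategic substitutes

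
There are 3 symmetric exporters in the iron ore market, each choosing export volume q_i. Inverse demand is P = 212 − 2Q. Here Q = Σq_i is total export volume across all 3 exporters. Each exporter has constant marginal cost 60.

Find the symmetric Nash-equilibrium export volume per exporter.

A representative exporter's profit is π_i = q_i(212 − 2Q) − 60q_i, with Q = q_i + Σ_{j≠i} q_j.
First-order condition: 152 − 4q_i − 2Σ_{j≠i} q_j = 0.
With identical exporters, set every q_j = q: then 152 − 4q − 4q = 0, i.e. q = 152/8 = 19.

19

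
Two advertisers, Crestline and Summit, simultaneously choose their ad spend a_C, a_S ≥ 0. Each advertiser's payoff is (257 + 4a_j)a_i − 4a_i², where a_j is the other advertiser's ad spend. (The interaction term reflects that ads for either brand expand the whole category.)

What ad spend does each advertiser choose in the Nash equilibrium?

Crestline's payoff is (257 + 4a_S)a_C − 4a_C².
∂π/∂a_C = 257 + 4a_S − 8a_C = 0, so a_C = 32.125 + 0.5a_S.
By symmetry a_S = a_C; substituting into the reaction function, 0.5a_C = 32.125 and a_C = 64.25.

64.25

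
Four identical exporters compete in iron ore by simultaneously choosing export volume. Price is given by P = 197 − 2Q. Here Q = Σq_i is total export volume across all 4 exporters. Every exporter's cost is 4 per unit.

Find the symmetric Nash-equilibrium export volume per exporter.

19.3

A representative exporter's profit is π_i = q_i(197 − 2Q) − 4q_i, with Q = q_i + Σ_{j≠i} q_j.
First-order condition: 193 − 4q_i − 2Σ_{j≠i} q_j = 0.
In a symmetric equilibrium every exporter chooses the same q, so Σ_{j≠i} q_j = 3q. The condition becomes 193 − 10q = 0, giving q = 193/10 = 19.3.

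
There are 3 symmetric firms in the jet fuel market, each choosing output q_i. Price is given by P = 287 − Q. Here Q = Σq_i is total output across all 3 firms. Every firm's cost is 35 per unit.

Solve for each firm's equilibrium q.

A representative firm's profit is π_i = q_i(287 − Q) − 35q_i, with Q = q_i + Σ_{j≠i} q_j.
First-order condition: 252 − 2q_i − Σ_{j≠i} q_j = 0.
Imposing symmetry (q_j = q for all j) turns Σ_{j≠i} q_j into 2q, so 252 = 4q and q = 63.

63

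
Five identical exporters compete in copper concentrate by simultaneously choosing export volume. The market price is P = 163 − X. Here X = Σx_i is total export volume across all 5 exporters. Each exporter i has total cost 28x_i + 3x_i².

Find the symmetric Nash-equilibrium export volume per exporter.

A representative exporter's profit is π_i = x_i(163 − X) − 28x_i − 3x_i², with X = x_i + Σ_{j≠i} x_j.
First-order condition: 135 − 8x_i − Σ_{j≠i} x_j = 0.
In a symmetric equilibrium every exporter chooses the same x, so Σ_{j≠i} x_j = 4x. The condition becomes 135 − 12x = 0, giving x = 135/12 = 11.25.

11.25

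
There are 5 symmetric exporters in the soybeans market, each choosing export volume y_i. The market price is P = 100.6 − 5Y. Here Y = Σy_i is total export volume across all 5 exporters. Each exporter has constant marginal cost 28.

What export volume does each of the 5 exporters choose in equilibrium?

2.42

A representative exporter's profit is π_i = y_i(100.6 − 5Y) − 28y_i, with Y = y_i + Σ_{j≠i} y_j.
First-order condition: 72.6 − 10y_i − 5Σ_{j≠i} y_j = 0.
In a symmetric equilibrium every exporter chooses the same y, so Σ_{j≠i} y_j = 4y. The condition becomes 72.6 − 30y = 0, giving y = 72.6/30 = 2.42.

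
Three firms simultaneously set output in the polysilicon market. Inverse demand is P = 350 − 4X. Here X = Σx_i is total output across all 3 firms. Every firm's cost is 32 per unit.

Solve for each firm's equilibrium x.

A representative firm's profit is π_i = x_i(350 − 4X) − 32x_i, with X = x_i + Σ_{j≠i} x_j.
First-order condition: 318 − 8x_i − 4Σ_{j≠i} x_j = 0.
Imposing symmetry (x_j = x for all j) turns Σ_{j≠i} x_j into 2x, so 318 = 16x and x = 19.875.

19.875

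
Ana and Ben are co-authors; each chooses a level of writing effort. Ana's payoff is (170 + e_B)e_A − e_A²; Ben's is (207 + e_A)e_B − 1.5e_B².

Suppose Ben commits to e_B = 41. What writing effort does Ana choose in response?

105.5

Expanding Ana's payoff: 170e_A + e_Be_A − e_A².
∂π/∂e_A = 170 + e_B − 2e_A = 0, so e_A = 85 + 0.5e_B.
At e_B = 41: e_A = 85 + 0.5·41 = 105.5.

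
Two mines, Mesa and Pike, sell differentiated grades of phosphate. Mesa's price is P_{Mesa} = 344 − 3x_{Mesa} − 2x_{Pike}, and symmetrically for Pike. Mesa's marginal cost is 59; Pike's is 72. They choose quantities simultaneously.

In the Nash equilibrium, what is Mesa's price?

Mine Mesa's profit: π = x_{Mesa}(344 − 3x_{Mesa} − 2x_{Pike}) − 59x_{Mesa}.
∂π/∂x_{Mesa} = 285 − 6x_{Mesa} − 2x_{Pike} = 0 ⇒ x_{Mesa} = 47.5 − (1/3)x_{Pike}.
Similarly x_{Pike} = 136/3 − (1/3)x_{Mesa}.
Plugging x_{Pike} into Mesa's best response: x_{Mesa} = 47.5 − (1/3)(136/3 − (1/3)x_{Mesa}) ⇒ (8/9)x_{Mesa} = 583/18, so x_{Mesa} = 36.4375.
Then x_{Pike} = 136/3 − (1/3)·36.4375 = 33.1875.
P_{Mesa} = 344 − 3·36.4375 − 2·33.1875 = 168.3125.

168.3125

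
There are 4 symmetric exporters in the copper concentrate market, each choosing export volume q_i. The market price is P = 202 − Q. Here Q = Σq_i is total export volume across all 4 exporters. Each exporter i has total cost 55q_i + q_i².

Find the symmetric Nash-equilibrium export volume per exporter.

A representative exporter's profit is π_i = q_i(202 − Q) − 55q_i − q_i², with Q = q_i + Σ_{j≠i} q_j.
First-order condition: 147 − 4q_i − Σ_{j≠i} q_j = 0.
Imposing symmetry (q_j = q for all j) turns Σ_{j≠i} q_j into 3q, so 147 = 7q and q = 21.

21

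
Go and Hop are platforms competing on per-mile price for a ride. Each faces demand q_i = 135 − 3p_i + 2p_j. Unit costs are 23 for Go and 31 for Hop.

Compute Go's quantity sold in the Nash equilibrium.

88.5

Go's profit: π = (p_{Go} − 23)(135 − 3p_{Go} + 2p_{Hop}).
∂π/∂p_{Go} = 204 − 6p_{Go} + 2p_{Hop} = 0 ⇒ p_{Go} = 34 + (1/3)p_{Hop}.
Similarly p_{Hop} = 38 + (1/3)p_{Go}.
Plugging p_{Hop} into Go's best response: p_{Go} = 34 + (1/3)(38 + (1/3)p_{Go}) ⇒ (8/9)p_{Go} = 140/3, so p_{Go} = 52.5.
Then p_{Hop} = 38 + (1/3)·52.5 = 55.5.
q_{Go} = 135 − 3·52.5 + 2·55.5 = 88.5.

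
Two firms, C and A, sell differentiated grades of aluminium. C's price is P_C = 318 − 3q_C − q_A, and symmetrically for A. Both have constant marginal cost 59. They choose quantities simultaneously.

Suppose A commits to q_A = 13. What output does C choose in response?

Firm C's profit: π = q_C(318 − 3q_C − q_A) − 59q_C.
∂π/∂q_C = 259 − 6q_C − q_A = 0 ⇒ q_C = 259/6 − (1/6)q_A.
At q_A = 13: q_C = 259/6 − (1/6)·13 = 41.

41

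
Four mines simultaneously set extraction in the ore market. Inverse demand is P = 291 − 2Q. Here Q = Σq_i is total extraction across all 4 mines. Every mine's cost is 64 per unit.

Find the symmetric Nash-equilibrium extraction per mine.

A representative mine's profit is π_i = q_i(291 − 2Q) − 64q_i, with Q = q_i + Σ_{j≠i} q_j.
First-order condition: 227 − 4q_i − 2Σ_{j≠i} q_j = 0.
In a symmetric equilibrium every mine chooses the same q, so Σ_{j≠i} q_j = 3q. The condition becomes 227 − 10q = 0, giving q = 227/10 = 22.7.

22.7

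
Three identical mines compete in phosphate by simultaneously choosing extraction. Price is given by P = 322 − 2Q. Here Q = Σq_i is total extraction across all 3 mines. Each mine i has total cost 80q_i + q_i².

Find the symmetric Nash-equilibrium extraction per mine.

24.2

A representative mine's profit is π_i = q_i(322 − 2Q) − 80q_i − q_i², with Q = q_i + Σ_{j≠i} q_j.
First-order condition: 242 − 6q_i − 2Σ_{j≠i} q_j = 0.
With identical mines, set every q_j = q: then 242 − 6q − 4q = 0, i.e. q = 242/10 = 24.2.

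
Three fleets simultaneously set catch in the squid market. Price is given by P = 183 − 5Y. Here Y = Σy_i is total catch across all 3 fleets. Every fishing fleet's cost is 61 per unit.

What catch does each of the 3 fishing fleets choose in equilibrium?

6.1

A representative fishing fleet's profit is π_i = y_i(183 − 5Y) − 61y_i, with Y = y_i + Σ_{j≠i} y_j.
First-order condition: 122 − 10y_i − 5Σ_{j≠i} y_j = 0.
With identical fishing fleets, set every y_j = y: then 122 − 10y − 10y = 0, i.e. y = 122/20 = 6.1.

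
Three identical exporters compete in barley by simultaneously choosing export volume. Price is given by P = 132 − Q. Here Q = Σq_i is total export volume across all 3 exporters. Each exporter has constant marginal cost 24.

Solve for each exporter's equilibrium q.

A representative exporter's profit is π_i = q_i(132 − Q) − 24q_i, with Q = q_i + Σ_{j≠i} q_j.
First-order condition: 108 − 2q_i − Σ_{j≠i} q_j = 0.
Imposing symmetry (q_j = q for all j) turns Σ_{j≠i} q_j into 2q, so 108 = 4q and q = 27.

27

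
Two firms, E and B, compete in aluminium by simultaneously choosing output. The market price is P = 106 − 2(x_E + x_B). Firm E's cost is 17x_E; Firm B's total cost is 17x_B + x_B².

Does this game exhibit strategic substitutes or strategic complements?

Firm E's profit: π = x_E(106 − 2(x_E + x_B)) − 17x_E.
∂π/∂x_E = 89 − 4x_E − 2x_B = 0, so x_E = 22.25 − 0.5x_B.
The best-response slope dx_E/dx_B = −0.5 < 0: the reaction function is downward-sloping, so the choices are strategic substitutes.

strategic substitutes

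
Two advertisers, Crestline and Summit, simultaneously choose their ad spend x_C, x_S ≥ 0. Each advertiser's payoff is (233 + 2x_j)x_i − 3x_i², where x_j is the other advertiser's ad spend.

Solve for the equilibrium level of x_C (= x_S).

58.25

Crestline's payoff is (233 + 2x_S)x_C − 3x_C².
∂π/∂x_C = 233 + 2x_S − 6x_C = 0, so x_C = 233/6 + (1/3)x_S.
Setting x_C = x_S in the reaction function: x_C = 233/6 + (1/3)x_C, so x_C = (233/6) / (2/3) = 58.25.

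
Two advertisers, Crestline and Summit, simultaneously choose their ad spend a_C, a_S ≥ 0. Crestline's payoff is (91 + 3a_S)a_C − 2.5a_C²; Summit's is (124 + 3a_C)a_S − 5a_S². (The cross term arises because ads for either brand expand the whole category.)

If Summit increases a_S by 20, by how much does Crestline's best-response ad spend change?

12

Expanding Crestline's payoff: 91a_C + 3a_Sa_C − 2.5a_C².
∂π/∂a_C = 91 + 3a_S − 5a_C = 0, so a_C = 18.2 + 0.6a_S.
The reaction-function slope is 0.6, so a 20-unit rise in a_S moves a_C by 0.6 × 20 = 12. Crestline's best response rises — the actions are strategic complements.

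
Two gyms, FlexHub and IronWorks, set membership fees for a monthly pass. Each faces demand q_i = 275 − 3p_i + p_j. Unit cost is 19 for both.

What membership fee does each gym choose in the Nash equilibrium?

FlexHub's profit: π = (p_{FlexHub} − 19)(275 − 3p_{FlexHub} + p_{IronWorks}).
∂π/∂p_{FlexHub} = 332 − 6p_{FlexHub} + p_{IronWorks} = 0 ⇒ p_{FlexHub} = 166/3 + (1/6)p_{IronWorks}.
By symmetry p_{IronWorks} = p_{FlexHub}; substituting into the reaction function, (5/6)p_{FlexHub} = 166/3 and p_{FlexHub} = 66.4.

66.4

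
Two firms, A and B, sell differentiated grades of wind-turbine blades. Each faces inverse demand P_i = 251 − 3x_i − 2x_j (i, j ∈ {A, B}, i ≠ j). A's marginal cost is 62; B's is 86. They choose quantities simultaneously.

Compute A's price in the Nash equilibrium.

Firm A's profit: π = x_A(251 − 3x_A − 2x_B) − 62x_A.
∂π/∂x_A = 189 − 6x_A − 2x_B = 0 ⇒ x_A = 31.5 − (1/3)x_B.
Similarly x_B = 27.5 − (1/3)x_A.
Substituting the second reaction function into the first: x_A = 31.5 − (1/3)(27.5 − (1/3)x_A), which gives (8/9)x_A = 67/3 ⇒ x_A = 25.125.
Then x_B = 27.5 − (1/3)·25.125 = 19.125.
P_A = 251 − 3·25.125 − 2·19.125 = 137.375.

137.375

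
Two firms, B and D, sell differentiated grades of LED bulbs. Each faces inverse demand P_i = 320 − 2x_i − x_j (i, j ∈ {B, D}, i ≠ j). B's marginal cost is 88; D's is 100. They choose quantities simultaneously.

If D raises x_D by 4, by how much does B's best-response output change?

-1

Firm B's profit: π = x_B(320 − 2x_B − x_D) − 88x_B.
∂π/∂x_B = 232 − 4x_B − x_D = 0 ⇒ x_B = 58 − 0.25x_D.
The reaction-function slope is −0.25, so a 4-unit rise in x_D moves x_B by −0.25 × 4 = −1. B's best response falls — the actions are strategic substitutes.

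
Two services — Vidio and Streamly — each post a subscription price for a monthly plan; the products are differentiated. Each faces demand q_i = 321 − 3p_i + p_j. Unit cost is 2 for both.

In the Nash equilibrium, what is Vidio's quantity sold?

Vidio's profit: π = (p_{Vidio} − 2)(321 − 3p_{Vidio} + p_{Streamly}).
∂π/∂p_{Vidio} = 327 − 6p_{Vidio} + p_{Streamly} = 0 ⇒ p_{Vidio} = 54.5 + (1/6)p_{Streamly}.
By symmetry p_{Streamly} = p_{Vidio}; substituting into the reaction function, (5/6)p_{Vidio} = 54.5 and p_{Vidio} = 65.4.
q_{Vidio} = 321 − 3·65.4 + 65.4 = 190.2.

190.2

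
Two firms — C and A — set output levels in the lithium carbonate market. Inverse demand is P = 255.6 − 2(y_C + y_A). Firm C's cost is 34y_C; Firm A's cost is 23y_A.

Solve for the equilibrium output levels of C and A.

Firm C's profit: π = y_C(255.6 − 2(y_C + y_A)) − 34y_C.
∂π/∂y_C = 221.6 − 4y_C − 2y_A = 0, so y_C = 55.4 − 0.5y_A.
By the same steps for A: y_A = 58.15 − 0.5y_C.
Plugging y_A into C's best response: y_C = 55.4 − 0.5(58.15 − 0.5y_C) ⇒ 0.75y_C = 26.325, so y_C = 35.1.
Then y_A = 58.15 − 0.5·35.1 = 40.6.

35.1, 40.6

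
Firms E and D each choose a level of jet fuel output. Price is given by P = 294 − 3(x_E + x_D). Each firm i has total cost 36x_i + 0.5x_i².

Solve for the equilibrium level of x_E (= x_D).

Firm E's profit: π = x_E(294 − 3(x_E + x_D)) − 36x_E − 0.5x_E².
∂π/∂x_E = 258 − 7x_E − 3x_D = 0, so x_E = 258/7 − (3/7)x_D.
By symmetry x_D = x_E; substituting into the reaction function, (10/7)x_E = 258/7 and x_E = 25.8.

25.8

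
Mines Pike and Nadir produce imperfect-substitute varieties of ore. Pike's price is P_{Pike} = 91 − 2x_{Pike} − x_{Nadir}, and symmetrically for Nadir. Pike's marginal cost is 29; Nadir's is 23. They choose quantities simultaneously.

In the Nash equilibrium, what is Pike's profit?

288

Mine Pike's profit: π = x_{Pike}(91 − 2x_{Pike} − x_{Nadir}) − 29x_{Pike}.
∂π/∂x_{Pike} = 62 − 4x_{Pike} − x_{Nadir} = 0 ⇒ x_{Pike} = 15.5 − 0.25x_{Nadir}.
Similarly x_{Nadir} = 17 − 0.25x_{Pike}.
Plugging x_{Nadir} into Pike's best response: x_{Pike} = 15.5 − 0.25(17 − 0.25x_{Pike}) ⇒ 0.9375x_{Pike} = 11.25, so x_{Pike} = 12.
Then x_{Nadir} = 17 − 0.25·12 = 14.
P_{Pike} = 91 − 2·12 − 14 = 53.
Profit = (53 − 29)·12 = 288.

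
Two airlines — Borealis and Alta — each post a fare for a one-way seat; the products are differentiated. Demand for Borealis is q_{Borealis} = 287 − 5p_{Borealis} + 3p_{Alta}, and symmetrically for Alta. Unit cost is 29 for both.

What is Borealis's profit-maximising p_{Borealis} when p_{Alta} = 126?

81

Borealis's profit: π = (p_{Borealis} − 29)(287 − 5p_{Borealis} + 3p_{Alta}).
∂π/∂p_{Borealis} = 432 − 10p_{Borealis} + 3p_{Alta} = 0 ⇒ p_{Borealis} = 43.2 + 0.3p_{Alta}.
At p_{Alta} = 126: p_{Borealis} = 43.2 + 0.3·126 = 81.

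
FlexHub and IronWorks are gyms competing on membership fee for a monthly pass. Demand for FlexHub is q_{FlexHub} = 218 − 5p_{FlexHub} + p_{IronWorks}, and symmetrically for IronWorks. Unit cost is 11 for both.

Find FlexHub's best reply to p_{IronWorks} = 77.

FlexHub's profit: π = (p_{FlexHub} − 11)(218 − 5p_{FlexHub} + p_{IronWorks}).
∂π/∂p_{FlexHub} = 273 − 10p_{FlexHub} + p_{IronWorks} = 0 ⇒ p_{FlexHub} = 27.3 + 0.1p_{IronWorks}.
At p_{IronWorks} = 77: p_{FlexHub} = 27.3 + 0.1·77 = 35.

35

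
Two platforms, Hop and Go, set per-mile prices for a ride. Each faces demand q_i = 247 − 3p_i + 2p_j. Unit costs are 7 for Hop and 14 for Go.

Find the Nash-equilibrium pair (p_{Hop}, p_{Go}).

Hop's profit: π = (p_{Hop} − 7)(247 − 3p_{Hop} + 2p_{Go}).
∂π/∂p_{Hop} = 268 − 6p_{Hop} + 2p_{Go} = 0 ⇒ p_{Hop} = 134/3 + (1/3)p_{Go}.
Similarly p_{Go} = 289/6 + (1/3)p_{Hop}.
Solving the two reaction functions simultaneously: (1 − (1/3)(1/3))p_{Hop} = 134/3 + (1/3)·(289/6), so (8/9)p_{Hop} = 1093/18 and p_{Hop} = 68.3125.
Then p_{Go} = 289/6 + (1/3)·68.3125 = 70.9375.

68.3125, 70.9375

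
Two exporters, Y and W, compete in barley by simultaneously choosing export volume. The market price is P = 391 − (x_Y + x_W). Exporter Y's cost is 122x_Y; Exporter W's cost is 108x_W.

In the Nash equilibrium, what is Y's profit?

7225

Exporter Y's profit: π = x_Y(391 − (x_Y + x_W)) − 122x_Y.
∂π/∂x_Y = 269 − 2x_Y − x_W = 0, so x_Y = 134.5 − 0.5x_W.
By the same steps for W: x_W = 141.5 − 0.5x_Y.
Solving the two reaction functions simultaneously: (1 − (−0.5)(−0.5))x_Y = 134.5 − 0.5·141.5, so 0.75x_Y = 63.75 and x_Y = 85.
Then x_W = 141.5 − 0.5·85 = 99.
Price P = 391 − 184 = 207.
Y's profit: (207 − 122)·85 = 7225.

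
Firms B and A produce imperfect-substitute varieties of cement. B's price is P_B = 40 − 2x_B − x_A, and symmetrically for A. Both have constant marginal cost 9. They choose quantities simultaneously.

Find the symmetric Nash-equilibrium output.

6.2

Firm B's profit: π = x_B(40 − 2x_B − x_A) − 9x_B.
∂π/∂x_B = 31 − 4x_B − x_A = 0 ⇒ x_B = 7.75 − 0.25x_A.
Setting x_B = x_A in the reaction function: x_B = 7.75 − 0.25x_B, so x_B = 7.75 / 1.25 = 6.2.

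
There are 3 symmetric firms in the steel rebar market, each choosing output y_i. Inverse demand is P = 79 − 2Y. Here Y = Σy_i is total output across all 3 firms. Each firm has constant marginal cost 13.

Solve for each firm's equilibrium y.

8.25

A representative firm's profit is π_i = y_i(79 − 2Y) − 13y_i, with Y = y_i + Σ_{j≠i} y_j.
First-order condition: 66 − 4y_i − 2Σ_{j≠i} y_j = 0.
With identical firms, set every y_j = y: then 66 − 4y − 4y = 0, i.e. y = 66/8 = 8.25.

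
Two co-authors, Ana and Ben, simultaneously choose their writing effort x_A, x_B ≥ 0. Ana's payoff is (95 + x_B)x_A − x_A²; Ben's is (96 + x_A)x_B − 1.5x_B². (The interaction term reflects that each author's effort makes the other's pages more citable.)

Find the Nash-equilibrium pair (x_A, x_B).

76.2, 57.4

Expanding Ana's payoff: 95x_A + x_Bx_A − x_A².
∂π/∂x_A = 95 + x_B − 2x_A = 0, so x_A = 47.5 + 0.5x_B.
Likewise for Ben: x_B = 32 + (1/3)x_A.
Plugging x_B into Ana's best response: x_A = 47.5 + 0.5(32 + (1/3)x_A) ⇒ (5/6)x_A = 63.5, so x_A = 76.2.
Then x_B = 32 + (1/3)·76.2 = 57.4.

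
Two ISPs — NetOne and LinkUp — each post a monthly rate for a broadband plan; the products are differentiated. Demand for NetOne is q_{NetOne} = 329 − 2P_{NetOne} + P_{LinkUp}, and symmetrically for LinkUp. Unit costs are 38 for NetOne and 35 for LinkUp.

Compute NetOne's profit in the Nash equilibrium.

18663.12

NetOne's profit: π = (P_{NetOne} − 38)(329 − 2P_{NetOne} + P_{LinkUp}).
∂π/∂P_{NetOne} = 405 − 4P_{NetOne} + P_{LinkUp} = 0 ⇒ P_{NetOne} = 101.25 + 0.25P_{LinkUp}.
Similarly P_{LinkUp} = 99.75 + 0.25P_{NetOne}.
Solving the two reaction functions simultaneously: (1 − (0.25)(0.25))P_{NetOne} = 101.25 + 0.25·99.75, so 0.9375P_{NetOne} = 126.1875 and P_{NetOne} = 134.6.
Then P_{LinkUp} = 99.75 + 0.25·134.6 = 133.4.
q_{NetOne} = 329 − 2·134.6 + 133.4 = 193.2.
Profit = (134.6 − 38)·193.2 = 18663.12.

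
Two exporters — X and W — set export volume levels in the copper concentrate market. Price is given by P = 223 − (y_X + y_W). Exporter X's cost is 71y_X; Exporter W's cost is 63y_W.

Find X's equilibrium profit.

2304

Exporter X's profit: π = y_X(223 − (y_X + y_W)) − 71y_X.
∂π/∂y_X = 152 − 2y_X − y_W = 0, so y_X = 76 − 0.5y_W.
By the same steps for W: y_W = 80 − 0.5y_X.
Plugging y_W into X's best response: y_X = 76 − 0.5(80 − 0.5y_X) ⇒ 0.75y_X = 36, so y_X = 48.
Then y_W = 80 − 0.5·48 = 56.
Price P = 223 − 104 = 119.
X's profit: (119 − 71)·48 = 2304.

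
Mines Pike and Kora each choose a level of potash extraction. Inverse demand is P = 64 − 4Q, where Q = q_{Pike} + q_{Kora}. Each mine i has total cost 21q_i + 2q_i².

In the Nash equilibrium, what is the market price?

42.5

Mine Pike's profit: π = q_{Pike}(64 − 4(q_{Pike} + q_{Kora})) − 21q_{Pike} − 2q_{Pike}².
∂π/∂q_{Pike} = 43 − 12q_{Pike} − 4q_{Kora} = 0, so q_{Pike} = 43/12 − (1/3)q_{Kora}.
Setting q_{Pike} = q_{Kora} in the reaction function: q_{Pike} = 43/12 − (1/3)q_{Pike}, so q_{Pike} = (43/12) / (4/3) = 2.6875.
Equilibrium price: P = 64 − 4·5.375 = 42.5.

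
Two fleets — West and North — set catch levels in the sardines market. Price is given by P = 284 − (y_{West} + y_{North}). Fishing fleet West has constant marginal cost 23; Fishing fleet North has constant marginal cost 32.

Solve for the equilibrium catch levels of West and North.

Fishing fleet West's profit: π = y_{West}(284 − (y_{West} + y_{North})) − 23y_{West}.
∂π/∂y_{West} = 261 − 2y_{West} − y_{North} = 0, so y_{West} = 130.5 − 0.5y_{North}.
By the same steps for North: y_{North} = 126 − 0.5y_{West}.
Solving the two reaction functions simultaneously: (1 − (−0.5)(−0.5))y_{West} = 130.5 − 0.5·126, so 0.75y_{West} = 67.5 and y_{West} = 90.
Then y_{North} = 126 − 0.5·90 = 81.

90, 81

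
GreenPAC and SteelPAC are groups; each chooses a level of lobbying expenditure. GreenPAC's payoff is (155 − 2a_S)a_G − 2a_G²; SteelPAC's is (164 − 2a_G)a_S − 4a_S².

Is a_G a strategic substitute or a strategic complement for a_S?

Expanding GreenPAC's payoff: 155a_G − 2a_Sa_G − 2a_G².
∂π/∂a_G = 155 − 2a_S − 4a_G = 0, so a_G = 38.75 − 0.5a_S.
The best-response slope da_G/da_S = −0.5 < 0: the reaction function is downward-sloping, so the choices are strategic substitutes.

strategic substitutes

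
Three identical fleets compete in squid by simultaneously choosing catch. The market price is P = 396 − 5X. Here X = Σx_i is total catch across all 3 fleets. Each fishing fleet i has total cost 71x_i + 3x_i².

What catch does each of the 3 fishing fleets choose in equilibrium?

A representative fishing fleet's profit is π_i = x_i(396 − 5X) − 71x_i − 3x_i², with X = x_i + Σ_{j≠i} x_j.
First-order condition: 325 − 16x_i − 5Σ_{j≠i} x_j = 0.
With identical fishing fleets, set every x_j = x: then 325 − 16x − 10x = 0, i.e. x = 325/26 = 12.5.

12.5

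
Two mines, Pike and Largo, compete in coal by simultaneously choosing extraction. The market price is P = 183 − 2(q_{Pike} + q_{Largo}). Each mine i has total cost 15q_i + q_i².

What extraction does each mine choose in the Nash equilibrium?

21

Mine Pike's profit: π = q_{Pike}(183 − 2(q_{Pike} + q_{Largo})) − 15q_{Pike} − q_{Pike}².
∂π/∂q_{Pike} = 168 − 6q_{Pike} − 2q_{Largo} = 0, so q_{Pike} = 28 − (1/3)q_{Largo}.
By symmetry q_{Largo} = q_{Pike}; substituting into the reaction function, (4/3)q_{Pike} = 28 and q_{Pike} = 21.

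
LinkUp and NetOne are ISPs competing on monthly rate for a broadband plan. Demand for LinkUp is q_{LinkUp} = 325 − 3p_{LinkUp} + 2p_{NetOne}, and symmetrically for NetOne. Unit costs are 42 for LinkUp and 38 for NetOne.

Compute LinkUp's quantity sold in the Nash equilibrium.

LinkUp's profit: π = (p_{LinkUp} − 42)(325 − 3p_{LinkUp} + 2p_{NetOne}).
∂π/∂p_{LinkUp} = 451 − 6p_{LinkUp} + 2p_{NetOne} = 0 ⇒ p_{LinkUp} = 451/6 + (1/3)p_{NetOne}.
Similarly p_{NetOne} = 439/6 + (1/3)p_{LinkUp}.
Plugging p_{NetOne} into LinkUp's best response: p_{LinkUp} = 451/6 + (1/3)(439/6 + (1/3)p_{LinkUp}) ⇒ (8/9)p_{LinkUp} = 896/9, so p_{LinkUp} = 112.
Then p_{NetOne} = 439/6 + (1/3)·112 = 110.5.
q_{LinkUp} = 325 − 3·112 + 2·110.5 = 210.

210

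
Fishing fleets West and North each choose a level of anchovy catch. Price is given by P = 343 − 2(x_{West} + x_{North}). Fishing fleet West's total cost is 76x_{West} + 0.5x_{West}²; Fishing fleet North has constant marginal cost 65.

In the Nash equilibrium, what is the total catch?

Fishing fleet West's profit: π = x_{West}(343 − 2(x_{West} + x_{North})) − 76x_{West} − 0.5x_{West}².
∂π/∂x_{West} = 267 − 5x_{West} − 2x_{North} = 0, so x_{West} = 53.4 − 0.4x_{North}.
For North: ∂π/∂x_{North} = 278 − 4x_{North} − 2x_{West} = 0 ⇒ x_{North} = 69.5 − 0.5x_{West}.
Substituting the second reaction function into the first: x_{West} = 53.4 − 0.4(69.5 − 0.5x_{West}), which gives 0.8x_{West} = 25.6 ⇒ x_{West} = 32.
Then x_{North} = 69.5 − 0.5·32 = 53.5.
Total catch: 32 + 53.5 = 85.5.

85.5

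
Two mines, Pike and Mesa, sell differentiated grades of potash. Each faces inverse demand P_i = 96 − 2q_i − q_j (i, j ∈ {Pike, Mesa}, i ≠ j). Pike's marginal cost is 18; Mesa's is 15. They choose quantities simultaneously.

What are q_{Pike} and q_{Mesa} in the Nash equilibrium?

15.4, 16.4

Mine Pike's profit: π = q_{Pike}(96 − 2q_{Pike} − q_{Mesa}) − 18q_{Pike}.
∂π/∂q_{Pike} = 78 − 4q_{Pike} − q_{Mesa} = 0 ⇒ q_{Pike} = 19.5 − 0.25q_{Mesa}.
Similarly q_{Mesa} = 20.25 − 0.25q_{Pike}.
Solving the two reaction functions simultaneously: (1 − (−0.25)(−0.25))q_{Pike} = 19.5 − 0.25·20.25, so 0.9375q_{Pike} = 14.4375 and q_{Pike} = 15.4.
Then q_{Mesa} = 20.25 − 0.25·15.4 = 16.4.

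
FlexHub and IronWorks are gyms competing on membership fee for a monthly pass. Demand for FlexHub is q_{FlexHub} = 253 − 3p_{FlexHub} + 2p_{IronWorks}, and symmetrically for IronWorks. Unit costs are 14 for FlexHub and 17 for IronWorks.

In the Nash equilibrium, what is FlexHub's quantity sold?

FlexHub's profit: π = (p_{FlexHub} − 14)(253 − 3p_{FlexHub} + 2p_{IronWorks}).
∂π/∂p_{FlexHub} = 295 − 6p_{FlexHub} + 2p_{IronWorks} = 0 ⇒ p_{FlexHub} = 295/6 + (1/3)p_{IronWorks}.
Similarly p_{IronWorks} = 152/3 + (1/3)p_{FlexHub}.
Plugging p_{IronWorks} into FlexHub's best response: p_{FlexHub} = 295/6 + (1/3)(152/3 + (1/3)p_{FlexHub}) ⇒ (8/9)p_{FlexHub} = 1189/18, so p_{FlexHub} = 74.3125.
Then p_{IronWorks} = 152/3 + (1/3)·74.3125 = 75.4375.
q_{FlexHub} = 253 − 3·74.3125 + 2·75.4375 = 180.9375.

180.9375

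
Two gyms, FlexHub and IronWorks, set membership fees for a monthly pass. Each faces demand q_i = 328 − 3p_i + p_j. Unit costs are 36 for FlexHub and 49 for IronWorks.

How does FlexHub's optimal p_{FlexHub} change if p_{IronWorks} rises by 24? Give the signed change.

4

FlexHub's profit: π = (p_{FlexHub} − 36)(328 − 3p_{FlexHub} + p_{IronWorks}).
∂π/∂p_{FlexHub} = 436 − 6p_{FlexHub} + p_{IronWorks} = 0 ⇒ p_{FlexHub} = 218/3 + (1/6)p_{IronWorks}.
The reaction-function slope is 1/6, so a 24-unit rise in p_{IronWorks} moves p_{FlexHub} by 1/6 × 24 = 4. FlexHub's best response rises — the actions are strategic complements.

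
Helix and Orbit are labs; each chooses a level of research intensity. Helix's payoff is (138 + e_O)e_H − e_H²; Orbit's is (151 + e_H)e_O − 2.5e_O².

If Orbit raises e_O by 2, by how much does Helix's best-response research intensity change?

1

Expanding Helix's payoff: 138e_H + e_Oe_H − e_H².
∂π/∂e_H = 138 + e_O − 2e_H = 0, so e_H = 69 + 0.5e_O.
The reaction-function slope is 0.5, so a 2-unit rise in e_O moves e_H by 0.5 × 2 = 1. Helix's best response rises — the actions are strategic complements.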